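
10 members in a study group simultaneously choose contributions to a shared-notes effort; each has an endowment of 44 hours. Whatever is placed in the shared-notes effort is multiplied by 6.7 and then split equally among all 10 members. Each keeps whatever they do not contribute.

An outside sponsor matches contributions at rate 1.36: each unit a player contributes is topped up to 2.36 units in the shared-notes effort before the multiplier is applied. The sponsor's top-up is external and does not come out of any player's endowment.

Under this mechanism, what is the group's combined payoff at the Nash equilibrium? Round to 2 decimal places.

6957.28 hours

Under the mechanism each unit contributed yields 6.7 × 2.36 / 10 = 1.5812 back to its contributor per unit of net cost, which exceeds 1, making full contribution the dominant choice for everyone.
At the Nash equilibrium everyone contributes 44. Group total payoff = 6.7 × 2.36 × 440 = 6957.28.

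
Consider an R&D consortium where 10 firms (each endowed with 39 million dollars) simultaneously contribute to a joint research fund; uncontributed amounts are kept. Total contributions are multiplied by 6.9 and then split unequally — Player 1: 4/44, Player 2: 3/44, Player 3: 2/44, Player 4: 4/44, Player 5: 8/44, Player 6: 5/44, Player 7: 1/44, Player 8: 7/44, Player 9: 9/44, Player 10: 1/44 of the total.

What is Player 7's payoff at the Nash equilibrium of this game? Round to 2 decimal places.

57.35 million dollars

For player j, contributing a unit is worthwhile iff 6.9 × (j's share) ≥ 1, i.e. iff j's share is at least 0.1449.
Player 5, Player 8 and Player 9 are above the threshold, contributing 39 each; the remaining 7 contribute 0. Total contributed: 117.
Player 7 keeps 39 and receives 6.9 × 117 × 1/44 = 18.35 from the joint research fund, for a payoff of 57.35.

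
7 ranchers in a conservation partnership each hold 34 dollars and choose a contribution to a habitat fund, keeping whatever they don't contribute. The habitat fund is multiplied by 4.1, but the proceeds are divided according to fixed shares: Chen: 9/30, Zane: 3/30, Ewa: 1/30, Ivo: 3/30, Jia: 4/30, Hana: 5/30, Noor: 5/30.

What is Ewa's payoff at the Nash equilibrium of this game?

38.65 dollars

A player with share s gets back 4.1·s per unit contributed, so full contribution is dominant for anyone with s > 1/4.1 = 0.2439 and zero contribution is dominant for anyone below.
The only share above 0.2439 is Chen's 9/30, contributing 34; the remaining 6 contribute 0. Total contributed: 34.
Ewa keeps 34 and receives 4.1 × 34 × 1/30 = 4.65 from the habitat fund, for a payoff of 38.65.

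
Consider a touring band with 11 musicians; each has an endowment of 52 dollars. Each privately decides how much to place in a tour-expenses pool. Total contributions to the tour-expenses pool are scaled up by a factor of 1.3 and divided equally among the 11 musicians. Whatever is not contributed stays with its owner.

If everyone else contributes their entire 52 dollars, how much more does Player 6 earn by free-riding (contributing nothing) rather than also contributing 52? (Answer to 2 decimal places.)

45.85 dollars

Switching from a contribution of 52 to 0 lets Player 6 keep an extra 52 dollars, but lowers the tour-expenses pool by 52, which costs Player 6 their own share of that drop: 1.3/11 × 52 = 6.15.
Net gain = 52 − 6.15 = 45.85. The private return per contributed unit (0.1182) is below 1, so free-riding is indeed the best response regardless of what the others do.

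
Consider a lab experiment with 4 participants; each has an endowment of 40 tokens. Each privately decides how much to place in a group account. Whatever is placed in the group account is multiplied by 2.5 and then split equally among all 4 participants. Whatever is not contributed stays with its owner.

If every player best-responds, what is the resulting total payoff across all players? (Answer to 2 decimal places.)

Each contributed unit returns 2.5/4 = 0.6250 to its contributor — below 1 — so contributing 0 is dominant for every player. At the Nash equilibrium everyone keeps their 40, and the group total is 4 × 40 = 160.

160.00 tokens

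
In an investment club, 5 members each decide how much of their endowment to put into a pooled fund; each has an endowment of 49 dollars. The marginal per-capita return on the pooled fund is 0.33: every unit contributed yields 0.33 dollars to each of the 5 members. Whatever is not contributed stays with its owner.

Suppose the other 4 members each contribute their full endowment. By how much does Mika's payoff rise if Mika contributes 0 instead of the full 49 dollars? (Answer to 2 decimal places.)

32.83 dollars

Switching from a contribution of 49 to 0 lets Mika keep an extra 49 dollars, but lowers the pooled fund by 49, which costs Mika their own share of that drop: 0.33 × 49 = 16.17.
Net gain = 49 − 16.17 = 32.83. The private return per contributed unit (0.33) is below 1, so free-riding is indeed the best response regardless of what the others do.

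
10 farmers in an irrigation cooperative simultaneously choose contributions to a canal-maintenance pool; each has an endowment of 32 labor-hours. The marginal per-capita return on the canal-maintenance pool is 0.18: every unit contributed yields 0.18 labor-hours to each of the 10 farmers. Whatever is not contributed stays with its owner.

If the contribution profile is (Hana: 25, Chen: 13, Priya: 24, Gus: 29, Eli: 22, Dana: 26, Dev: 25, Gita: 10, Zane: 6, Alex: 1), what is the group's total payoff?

464.80 labor-hours

Total contributed: 25 + 13 + 24 + 29 + 22 + 26 + 25 + 10 + 6 + 1 = 181; total kept: 10 × 32 − 181 = 139.
The canal-maintenance pool pays out 0.18 × 10 × 181 = 325.80 in aggregate.
Group total = 139 + 325.80 = 464.80.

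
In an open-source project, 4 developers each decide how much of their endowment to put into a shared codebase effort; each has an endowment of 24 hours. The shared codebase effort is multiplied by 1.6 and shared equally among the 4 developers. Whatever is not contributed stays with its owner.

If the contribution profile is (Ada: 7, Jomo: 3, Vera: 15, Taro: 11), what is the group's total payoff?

Total contributed: 7 + 3 + 15 + 11 = 36; total kept: 4 × 24 − 36 = 60.
The shared codebase effort pays out 1.6 × 36 = 57.60 in aggregate.
Group total = 60 + 57.60 = 117.60.

117.60 hours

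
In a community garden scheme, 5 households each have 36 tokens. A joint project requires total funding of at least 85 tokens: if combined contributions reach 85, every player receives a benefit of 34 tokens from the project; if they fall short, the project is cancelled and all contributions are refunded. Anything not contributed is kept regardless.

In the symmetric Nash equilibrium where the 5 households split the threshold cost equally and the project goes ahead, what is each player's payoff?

53 tokens

Equal share of the threshold: 85/5 = 17.
At this profile no one gains by cutting their contribution: any cut drops the total below 85, the project is cancelled, contributions are refunded, and the deviator ends with 36, which is less than 36 − 17 + 34 = 53. Contributing more than 17 just wastes the excess. So contributing exactly 17 is a best response.
Each player's payoff: 36 − 17 + 34 = 53.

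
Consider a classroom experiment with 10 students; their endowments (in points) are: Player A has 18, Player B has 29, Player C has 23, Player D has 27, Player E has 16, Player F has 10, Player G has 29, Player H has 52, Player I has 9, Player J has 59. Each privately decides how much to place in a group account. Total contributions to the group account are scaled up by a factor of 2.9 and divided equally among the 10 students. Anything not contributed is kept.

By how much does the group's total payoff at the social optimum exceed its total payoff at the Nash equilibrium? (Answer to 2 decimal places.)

516.80 points

The private return per contributed unit is 2.9/10 = 0.2900 < 1 for every player regardless of endowment, so the Nash equilibrium is zero contribution and the group total is Σ E_j = 18 + 29 + 23 + 27 + 16 + 10 + 29 + 52 + 9 + 59 = 272.
Each contributed unit returns 2.900 to the group, so the social optimum is full contribution by everyone: group total = 2.900 × 272 = 788.80.
Efficiency loss = (2.900 − 1) × 272 = 516.80.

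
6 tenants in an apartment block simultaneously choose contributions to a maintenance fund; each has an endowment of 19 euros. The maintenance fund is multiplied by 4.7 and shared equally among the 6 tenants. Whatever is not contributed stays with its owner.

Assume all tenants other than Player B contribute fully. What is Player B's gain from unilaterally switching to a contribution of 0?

Switching from a contribution of 19 to 0 lets Player B keep an extra 19 euros, but lowers the maintenance fund by 19, which costs Player B their own share of that drop: 4.7/6 × 19 = 14.88.
Net gain = 19 − 14.88 = 4.12. The private return per contributed unit (0.7833) is below 1, so free-riding is indeed the best response regardless of what the others do.

4.12 euros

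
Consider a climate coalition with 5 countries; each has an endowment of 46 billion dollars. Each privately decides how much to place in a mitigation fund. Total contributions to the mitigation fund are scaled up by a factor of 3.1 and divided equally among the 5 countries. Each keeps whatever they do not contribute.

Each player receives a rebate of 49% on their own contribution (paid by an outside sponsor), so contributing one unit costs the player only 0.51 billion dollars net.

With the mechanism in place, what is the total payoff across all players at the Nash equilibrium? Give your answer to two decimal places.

825.70 billion dollars

Under the mechanism each unit contributed yields (3.1/5) / 0.51 = 1.2157 back to its contributor per unit of net cost, which exceeds 1, making full contribution the dominant choice for everyone.
So the Nash equilibrium is full contribution by all 5; the group earns 5 × (46 × 0.49 + 3.1 × 46) = 825.70.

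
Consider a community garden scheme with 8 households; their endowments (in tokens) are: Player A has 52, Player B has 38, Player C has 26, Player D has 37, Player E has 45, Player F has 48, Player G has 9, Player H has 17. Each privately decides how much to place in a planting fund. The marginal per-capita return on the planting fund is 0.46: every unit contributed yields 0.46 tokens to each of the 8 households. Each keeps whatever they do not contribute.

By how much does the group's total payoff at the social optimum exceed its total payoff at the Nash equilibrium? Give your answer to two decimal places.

The private return per contributed unit is 0.46 < 1 for everyone, so the Nash equilibrium is zero contribution and the group total is Σ E_j = 52 + 38 + 26 + 37 + 45 + 48 + 9 + 17 = 272.
Each contributed unit returns 3.680 to the group, so the social optimum is full contribution by everyone: group total = 3.680 × 272 = 1000.96.
Efficiency loss = (3.680 − 1) × 272 = 728.96.

728.96 tokens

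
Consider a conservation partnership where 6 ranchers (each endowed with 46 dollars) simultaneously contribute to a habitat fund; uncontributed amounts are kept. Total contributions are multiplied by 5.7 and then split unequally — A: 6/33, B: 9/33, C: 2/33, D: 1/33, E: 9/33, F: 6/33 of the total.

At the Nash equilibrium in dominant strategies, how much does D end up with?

Player j's private return per contributed unit is 5.7 × (j's share). Contributing is weakly dominant for j when that share is at least 1/5.7 = 0.1754, and contributing 0 is dominant otherwise.
A, B, E and F clear that bar, contributing 46 each; the remaining 2 contribute 0. Total contributed: 184.
D keeps 46 and receives 5.7 × 184 × 1/33 = 31.78 from the habitat fund, for a payoff of 77.78.

77.78 dollars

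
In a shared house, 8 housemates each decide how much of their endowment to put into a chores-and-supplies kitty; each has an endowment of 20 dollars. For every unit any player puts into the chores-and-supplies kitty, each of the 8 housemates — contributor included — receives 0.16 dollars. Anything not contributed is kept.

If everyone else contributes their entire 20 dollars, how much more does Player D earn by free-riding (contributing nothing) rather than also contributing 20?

Switching from a contribution of 20 to 0 lets Player D keep an extra 20 dollars, but lowers the chores-and-supplies kitty by 20, which costs Player D their own share of that drop: 0.16 × 20 = 3.20.
Net gain = 20 − 3.20 = 16.80. The private return per contributed unit (0.16) is below 1, so free-riding is indeed the best response regardless of what the others do.

16.80 dollars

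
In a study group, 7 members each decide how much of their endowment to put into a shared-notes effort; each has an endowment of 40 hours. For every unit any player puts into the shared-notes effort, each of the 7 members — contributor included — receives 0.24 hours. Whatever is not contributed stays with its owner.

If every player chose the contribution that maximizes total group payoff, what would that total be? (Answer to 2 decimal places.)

Each contributed unit returns 1.680 to the group as a whole (0.24 to each of 7 players), which exceeds 1, so the social optimum is full contribution: group total = 1.680 × 280 = 470.40.

470.40 hours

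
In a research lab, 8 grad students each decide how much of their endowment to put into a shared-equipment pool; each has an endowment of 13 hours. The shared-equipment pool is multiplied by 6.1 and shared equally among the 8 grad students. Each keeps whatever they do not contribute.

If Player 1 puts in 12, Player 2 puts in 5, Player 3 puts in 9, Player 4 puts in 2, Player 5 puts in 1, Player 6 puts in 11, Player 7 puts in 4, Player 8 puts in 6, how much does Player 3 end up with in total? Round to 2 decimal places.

42.13 hours

Total contributed: 12 + 5 + 9 + 2 + 1 + 11 + 4 + 6 = 50.
Each receives 6.1 × 50 / 8 = 38.13 from the shared-equipment pool.
Player 3 keeps 13 − 9 = 4, so Player 3's payoff is 4 + 38.13 = 42.13.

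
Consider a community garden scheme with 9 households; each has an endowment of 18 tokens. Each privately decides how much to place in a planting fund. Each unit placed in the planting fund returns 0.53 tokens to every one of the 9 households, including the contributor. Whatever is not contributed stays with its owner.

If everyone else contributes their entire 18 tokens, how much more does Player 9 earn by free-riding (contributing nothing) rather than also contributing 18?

Switching from a contribution of 18 to 0 lets Player 9 keep an extra 18 tokens, but lowers the planting fund by 18, which costs Player 9 their own share of that drop: 0.53 × 18 = 9.54.
Net gain = 18 − 9.54 = 8.46. The private return per contributed unit (0.53) is below 1, so free-riding is indeed the best response regardless of what the others do.

8.46 tokens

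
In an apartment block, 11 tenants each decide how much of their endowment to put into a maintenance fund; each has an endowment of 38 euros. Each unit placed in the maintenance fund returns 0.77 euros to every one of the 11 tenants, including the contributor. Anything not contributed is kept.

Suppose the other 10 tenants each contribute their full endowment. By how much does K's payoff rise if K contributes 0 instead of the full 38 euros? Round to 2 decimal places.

Switching from a contribution of 38 to 0 lets K keep an extra 38 euros, but lowers the maintenance fund by 38, which costs K their own share of that drop: 0.77 × 38 = 29.26.
Net gain = 38 − 29.26 = 8.74. The private return per contributed unit (0.77) is below 1, so free-riding is indeed the best response regardless of what the others do.

8.74 euros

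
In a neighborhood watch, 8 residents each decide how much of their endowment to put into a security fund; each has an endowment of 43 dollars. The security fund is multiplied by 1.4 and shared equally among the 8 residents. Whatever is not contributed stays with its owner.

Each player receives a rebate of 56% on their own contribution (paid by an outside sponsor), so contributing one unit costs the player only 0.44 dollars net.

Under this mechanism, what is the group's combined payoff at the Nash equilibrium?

Even with the mechanism, each unit contributed returns only (1.4/8) / 0.44 = 0.3977 per unit of net cost, so contributing nothing is still dominant.
At the Nash equilibrium no one contributes; group total payoff = 8 × 43 = 344.

344.00 dollars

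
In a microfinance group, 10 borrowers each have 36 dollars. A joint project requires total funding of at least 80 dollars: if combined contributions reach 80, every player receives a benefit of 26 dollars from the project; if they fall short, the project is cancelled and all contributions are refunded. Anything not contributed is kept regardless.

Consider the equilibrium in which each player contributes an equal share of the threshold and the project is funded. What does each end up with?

54 dollars

Equal share of the threshold: 80/10 = 8.
At this profile no one gains by cutting their contribution: any cut drops the total below 80, the project is cancelled, contributions are refunded, and the deviator ends with 36, which is less than 36 − 8 + 26 = 54. Contributing more than 8 just wastes the excess. So contributing exactly 8 is a best response.
Each player's payoff: 36 − 8 + 26 = 54.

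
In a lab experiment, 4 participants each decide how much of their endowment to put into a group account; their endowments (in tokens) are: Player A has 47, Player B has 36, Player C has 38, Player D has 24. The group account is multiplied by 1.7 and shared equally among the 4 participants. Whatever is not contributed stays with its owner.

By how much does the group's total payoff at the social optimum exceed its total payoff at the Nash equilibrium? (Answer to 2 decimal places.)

The private return per contributed unit is 1.7/4 = 0.4250 < 1 for every player regardless of endowment, so the Nash equilibrium is zero contribution and the group total is Σ E_j = 47 + 36 + 38 + 24 = 145.
Each contributed unit returns 1.700 to the group, so the social optimum is full contribution by everyone: group total = 1.700 × 145 = 246.50.
Efficiency loss = (1.700 − 1) × 145 = 101.50.

101.50 tokens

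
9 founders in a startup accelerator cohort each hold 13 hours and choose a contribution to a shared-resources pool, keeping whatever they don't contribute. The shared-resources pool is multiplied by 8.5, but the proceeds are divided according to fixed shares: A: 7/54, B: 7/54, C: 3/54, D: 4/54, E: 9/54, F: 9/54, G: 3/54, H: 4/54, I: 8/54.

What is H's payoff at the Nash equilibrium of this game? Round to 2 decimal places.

For player j, contributing a unit is worthwhile iff 8.5 × (j's share) ≥ 1, i.e. iff j's share is at least 0.1176.
A, B, E, F and I are above the threshold, contributing 13 each; the remaining 4 contribute 0. Total contributed: 65.
H keeps 13 and receives 8.5 × 65 × 4/54 = 40.93 from the shared-resources pool, for a payoff of 53.93.

53.93 hours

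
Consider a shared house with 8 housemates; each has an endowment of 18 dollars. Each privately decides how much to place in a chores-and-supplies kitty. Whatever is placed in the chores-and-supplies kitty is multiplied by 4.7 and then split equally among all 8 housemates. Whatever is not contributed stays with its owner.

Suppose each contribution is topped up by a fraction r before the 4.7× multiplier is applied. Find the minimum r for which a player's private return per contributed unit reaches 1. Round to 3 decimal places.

0.702

With matching at rate r, one contributed unit becomes (1 + r) in the chores-and-supplies kitty and returns 4.7 × (1 + r) / 8 to the contributor.
Setting this equal to 1: 1 + r = 8/4.7 = 1.7021.
So the minimum matching rate is r = 1.7021 − 1 = 0.702.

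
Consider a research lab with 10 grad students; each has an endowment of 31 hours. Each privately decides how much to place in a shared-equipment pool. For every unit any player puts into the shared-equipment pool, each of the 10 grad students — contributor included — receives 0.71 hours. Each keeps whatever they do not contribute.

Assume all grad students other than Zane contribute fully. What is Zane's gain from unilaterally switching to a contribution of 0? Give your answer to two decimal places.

8.99 hours

Switching from a contribution of 31 to 0 lets Zane keep an extra 31 hours, but lowers the shared-equipment pool by 31, which costs Zane their own share of that drop: 0.71 × 31 = 22.01.
Net gain = 31 − 22.01 = 8.99. The private return per contributed unit (0.71) is below 1, so free-riding is indeed the best response regardless of what the others do.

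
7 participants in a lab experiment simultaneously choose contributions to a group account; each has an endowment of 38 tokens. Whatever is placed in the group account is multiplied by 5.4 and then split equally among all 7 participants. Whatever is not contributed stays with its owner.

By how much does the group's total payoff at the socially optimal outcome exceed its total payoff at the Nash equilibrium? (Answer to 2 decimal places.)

Each contributed unit returns 5.4/7 = 0.7714 to its contributor — below 1 — so contributing 0 is dominant for every player. At the Nash equilibrium everyone keeps their 38, and the group total is 7 × 38 = 266.
Each contributed unit returns 5.400 to the group as a whole (0.7714 to each of 7 players), which exceeds 1, so the social optimum is full contribution: group total = 5.400 × 266 = 1436.40.
Efficiency loss = 1436.40 − 266 = 1170.40.

1170.40 tokens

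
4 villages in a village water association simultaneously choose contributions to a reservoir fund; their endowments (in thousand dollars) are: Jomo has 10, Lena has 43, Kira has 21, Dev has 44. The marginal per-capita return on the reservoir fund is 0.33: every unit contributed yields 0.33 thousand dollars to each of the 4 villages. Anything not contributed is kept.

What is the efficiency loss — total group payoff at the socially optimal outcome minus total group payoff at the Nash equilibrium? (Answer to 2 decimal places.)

37.76 thousand dollars

The private return per contributed unit is 0.33 < 1 for everyone, so the Nash equilibrium is zero contribution and the group total is Σ E_j = 10 + 43 + 21 + 44 = 118.
Each contributed unit returns 1.320 to the group, so the social optimum is full contribution by everyone: group total = 1.320 × 118 = 155.76.
Efficiency loss = (1.320 − 1) × 118 = 37.76.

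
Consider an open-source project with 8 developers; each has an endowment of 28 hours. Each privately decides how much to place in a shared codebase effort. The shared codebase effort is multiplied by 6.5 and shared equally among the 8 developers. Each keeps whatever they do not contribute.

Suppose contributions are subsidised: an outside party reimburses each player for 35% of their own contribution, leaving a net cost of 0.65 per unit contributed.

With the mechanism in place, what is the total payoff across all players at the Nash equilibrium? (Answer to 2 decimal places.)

Under the mechanism each unit contributed yields (6.5/8) / 0.65 = 1.2500 back to its contributor per unit of net cost, which exceeds 1, making full contribution the dominant choice for everyone.
So the Nash equilibrium is full contribution by all 8; the group earns 8 × (28 × 0.35 + 6.5 × 28) = 1534.40.

1534.40 hours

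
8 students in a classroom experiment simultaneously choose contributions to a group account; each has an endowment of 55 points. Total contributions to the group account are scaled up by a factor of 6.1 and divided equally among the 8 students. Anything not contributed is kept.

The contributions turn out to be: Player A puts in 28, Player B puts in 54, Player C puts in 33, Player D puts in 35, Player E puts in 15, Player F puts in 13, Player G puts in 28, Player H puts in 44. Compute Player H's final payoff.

201.63 points

Total contributed: 28 + 54 + 33 + 35 + 15 + 13 + 28 + 44 = 250.
Each receives 6.1 × 250 / 8 = 190.63 from the group account.
Player H keeps 55 − 44 = 11, so Player H's payoff is 11 + 190.63 = 201.63.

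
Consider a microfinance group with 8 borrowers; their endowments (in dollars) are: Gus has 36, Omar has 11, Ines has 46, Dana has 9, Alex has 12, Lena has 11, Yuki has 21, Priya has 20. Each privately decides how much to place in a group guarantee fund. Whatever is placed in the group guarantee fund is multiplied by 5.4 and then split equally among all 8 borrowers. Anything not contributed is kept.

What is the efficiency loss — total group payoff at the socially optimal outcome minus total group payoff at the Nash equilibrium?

The private return per contributed unit is 5.4/8 = 0.6750 < 1 for every player regardless of endowment, so the Nash equilibrium is zero contribution and the group total is Σ E_j = 36 + 11 + 46 + 9 + 12 + 11 + 21 + 20 = 166.
Each contributed unit returns 5.400 to the group, so the social optimum is full contribution by everyone: group total = 5.400 × 166 = 896.40.
Efficiency loss = (5.400 − 1) × 166 = 730.40.

730.40 dollars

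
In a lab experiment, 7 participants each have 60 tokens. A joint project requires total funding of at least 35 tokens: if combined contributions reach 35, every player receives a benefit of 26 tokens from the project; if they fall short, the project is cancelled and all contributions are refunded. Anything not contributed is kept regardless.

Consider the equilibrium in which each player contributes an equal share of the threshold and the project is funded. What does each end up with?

81 tokens

Equal share of the threshold: 35/7 = 5.
At this profile no one gains by cutting their contribution: any cut drops the total below 35, the project is cancelled, contributions are refunded, and the deviator ends with 60, which is less than 60 − 5 + 26 = 81. Contributing more than 5 just wastes the excess. So contributing exactly 5 is a best response.
Each player's payoff: 60 − 5 + 26 = 81.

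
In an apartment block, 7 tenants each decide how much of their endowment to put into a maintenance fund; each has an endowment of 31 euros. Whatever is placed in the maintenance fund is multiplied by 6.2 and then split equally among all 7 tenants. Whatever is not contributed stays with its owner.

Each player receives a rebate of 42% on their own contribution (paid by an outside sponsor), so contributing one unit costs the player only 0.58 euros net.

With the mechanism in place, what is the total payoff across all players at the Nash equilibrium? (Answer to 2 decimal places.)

1436.54 euros

Under the mechanism each unit contributed yields (6.2/7) / 0.58 = 1.5271 back to its contributor per unit of net cost, which exceeds 1, making full contribution the dominant choice for everyone.
So the Nash equilibrium is full contribution by all 7; the group earns 7 × (31 × 0.42 + 6.2 × 31) = 1436.54.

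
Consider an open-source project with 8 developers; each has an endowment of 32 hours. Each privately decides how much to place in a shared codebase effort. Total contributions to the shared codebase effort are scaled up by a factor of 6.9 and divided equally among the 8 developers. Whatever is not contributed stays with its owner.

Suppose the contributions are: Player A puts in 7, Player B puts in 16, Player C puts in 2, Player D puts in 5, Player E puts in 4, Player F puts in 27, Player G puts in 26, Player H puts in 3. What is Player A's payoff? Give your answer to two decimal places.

Total contributed: 7 + 16 + 2 + 5 + 4 + 27 + 26 + 3 = 90.
Each receives 6.9 × 90 / 8 = 77.63 from the shared codebase effort.
Player A keeps 32 − 7 = 25, so Player A's payoff is 25 + 77.63 = 102.63.

102.63 hours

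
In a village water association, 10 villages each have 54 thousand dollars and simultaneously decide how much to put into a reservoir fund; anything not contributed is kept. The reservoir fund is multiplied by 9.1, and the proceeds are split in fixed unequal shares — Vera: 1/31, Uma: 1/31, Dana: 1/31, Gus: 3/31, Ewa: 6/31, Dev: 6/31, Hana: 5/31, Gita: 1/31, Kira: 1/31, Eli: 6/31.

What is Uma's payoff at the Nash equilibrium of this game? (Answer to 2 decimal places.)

117.41 thousand dollars

A player with share s gets back 9.1·s per unit contributed, so full contribution is dominant for anyone with s > 1/9.1 = 0.1099 and zero contribution is dominant for anyone below.
Ewa, Dev, Hana and Eli clear that bar, contributing 54 each; the remaining 6 contribute 0. Total contributed: 216.
Uma keeps 54 and receives 9.1 × 216 × 1/31 = 63.41 from the reservoir fund, for a payoff of 117.41.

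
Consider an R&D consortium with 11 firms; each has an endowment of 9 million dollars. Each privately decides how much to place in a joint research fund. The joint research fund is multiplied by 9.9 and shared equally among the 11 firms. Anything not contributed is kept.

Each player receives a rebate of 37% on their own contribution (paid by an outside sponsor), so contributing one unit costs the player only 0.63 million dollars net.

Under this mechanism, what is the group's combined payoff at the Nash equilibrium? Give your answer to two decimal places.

The effective private return per unit is now (9.9/11) / 0.63 = 1.4286 > 1, so every player's dominant strategy flips to full contribution.
So the Nash equilibrium is full contribution by all 11; the group earns 11 × (9 × 0.37 + 9.9 × 9) = 1016.73.

1016.73 million dollars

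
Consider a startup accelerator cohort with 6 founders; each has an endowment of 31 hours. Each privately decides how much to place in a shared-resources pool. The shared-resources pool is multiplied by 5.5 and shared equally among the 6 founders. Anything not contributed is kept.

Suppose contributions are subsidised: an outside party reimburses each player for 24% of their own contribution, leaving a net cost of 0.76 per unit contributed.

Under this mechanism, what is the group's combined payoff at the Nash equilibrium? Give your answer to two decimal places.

1067.64 hours

Under the mechanism each unit contributed yields (5.5/6) / 0.76 = 1.2061 back to its contributor per unit of net cost, which exceeds 1, making full contribution the dominant choice for everyone.
So the Nash equilibrium is full contribution by all 6; the group earns 6 × (31 × 0.24 + 5.5 × 31) = 1067.64.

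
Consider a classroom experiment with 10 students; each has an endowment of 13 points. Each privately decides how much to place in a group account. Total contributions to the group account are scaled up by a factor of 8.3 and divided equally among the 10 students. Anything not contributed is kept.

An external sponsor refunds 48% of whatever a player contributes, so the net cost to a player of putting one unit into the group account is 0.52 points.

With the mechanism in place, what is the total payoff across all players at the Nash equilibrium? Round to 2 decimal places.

Under the mechanism each unit contributed yields (8.3/10) / 0.52 = 1.5962 back to its contributor per unit of net cost, which exceeds 1, making full contribution the dominant choice for everyone.
At the Nash equilibrium everyone contributes 13. Group total payoff = 10 × (13 × 0.48 + 8.3 × 13) = 1141.40.

1141.40 points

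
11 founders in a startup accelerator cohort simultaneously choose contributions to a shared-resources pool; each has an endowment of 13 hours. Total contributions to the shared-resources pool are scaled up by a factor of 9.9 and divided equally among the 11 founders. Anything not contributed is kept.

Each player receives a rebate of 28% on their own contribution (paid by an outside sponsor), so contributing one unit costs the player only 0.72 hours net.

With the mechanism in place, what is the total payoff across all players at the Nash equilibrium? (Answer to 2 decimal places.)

1455.74 hours

With the mechanism, a contributed unit returns (9.9/11) / 0.72 = 1.2500 per unit of net cost to the contributor — now above 1 — so contributing fully is weakly dominant for every player.
At the Nash equilibrium everyone contributes 13. Group total payoff = 11 × (13 × 0.28 + 9.9 × 13) = 1455.74.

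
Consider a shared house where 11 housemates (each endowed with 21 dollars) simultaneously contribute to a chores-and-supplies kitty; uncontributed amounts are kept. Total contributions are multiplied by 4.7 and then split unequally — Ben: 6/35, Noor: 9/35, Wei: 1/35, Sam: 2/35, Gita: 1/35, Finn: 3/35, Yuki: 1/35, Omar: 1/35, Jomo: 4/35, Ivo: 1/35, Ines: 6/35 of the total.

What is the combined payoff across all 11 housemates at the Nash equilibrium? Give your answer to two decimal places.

308.70 dollars

A player with share s gets back 4.7·s per unit contributed, so full contribution is dominant for anyone with s > 1/4.7 = 0.2128 and zero contribution is dominant for anyone below.
Only Noor (9/35) clears that bar, contributing 21; the remaining 10 contribute 0. Total contributed: 21.
The chores-and-supplies kitty pays out 4.7 × 21 = 98.70 in total (split across the unequal shares, but the aggregate is all that matters for the group sum).
The 10 free-riders keep 21 each, adding 210. Group total = 210 + 98.70 = 308.70.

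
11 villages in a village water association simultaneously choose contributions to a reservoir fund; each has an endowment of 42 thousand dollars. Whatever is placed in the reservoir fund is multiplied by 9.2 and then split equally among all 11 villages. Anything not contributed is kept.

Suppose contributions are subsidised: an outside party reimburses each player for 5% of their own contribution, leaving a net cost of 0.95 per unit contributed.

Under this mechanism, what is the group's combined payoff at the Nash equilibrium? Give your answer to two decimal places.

The effective private return is (9.2/11) / 0.95 = 0.8804, which is still under 1, so the mechanism doesn't change anyone's dominant strategy: zero contribution.
Everyone keeps their endowment and the group total is 11 × 42 = 462.

462.00 thousand dollars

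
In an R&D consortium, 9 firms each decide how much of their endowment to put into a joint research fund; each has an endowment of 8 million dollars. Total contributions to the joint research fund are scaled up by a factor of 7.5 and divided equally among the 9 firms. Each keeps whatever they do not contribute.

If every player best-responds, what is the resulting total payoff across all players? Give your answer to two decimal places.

Each contributed unit returns 7.5/9 = 0.8333 to its contributor — below 1 — so contributing 0 is dominant for every player. At the Nash equilibrium everyone keeps their 8, and the group total is 9 × 8 = 72.

72.00 million dollars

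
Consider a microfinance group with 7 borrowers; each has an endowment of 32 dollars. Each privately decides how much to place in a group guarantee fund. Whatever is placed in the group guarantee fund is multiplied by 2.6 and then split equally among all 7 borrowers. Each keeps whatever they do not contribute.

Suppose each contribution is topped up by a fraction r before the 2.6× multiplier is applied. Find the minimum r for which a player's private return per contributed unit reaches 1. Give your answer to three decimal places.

With matching at rate r, one contributed unit becomes (1 + r) in the group guarantee fund and returns 2.6 × (1 + r) / 7 to the contributor.
Setting this equal to 1: 1 + r = 7/2.6 = 2.6923.
So the minimum matching rate is r = 2.6923 − 1 = 1.692.

1.692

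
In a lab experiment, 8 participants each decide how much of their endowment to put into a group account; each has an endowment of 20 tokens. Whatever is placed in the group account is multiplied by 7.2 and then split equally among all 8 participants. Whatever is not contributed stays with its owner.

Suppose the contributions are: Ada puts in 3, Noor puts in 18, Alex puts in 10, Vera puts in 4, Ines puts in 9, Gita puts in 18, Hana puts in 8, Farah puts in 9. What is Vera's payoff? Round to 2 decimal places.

87.10 tokens

Total contributed: 3 + 18 + 10 + 4 + 9 + 18 + 8 + 9 = 79.
Each receives 7.2 × 79 / 8 = 71.10 from the group account.
Vera keeps 20 − 4 = 16, so Vera's payoff is 16 + 71.10 = 87.10.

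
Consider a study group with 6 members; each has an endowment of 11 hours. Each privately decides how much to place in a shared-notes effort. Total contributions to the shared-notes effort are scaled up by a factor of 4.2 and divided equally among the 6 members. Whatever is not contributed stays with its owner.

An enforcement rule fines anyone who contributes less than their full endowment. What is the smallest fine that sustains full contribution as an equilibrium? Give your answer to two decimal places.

Given the others contribute fully, the best deviation is to contribute 0 (any partial contribution still incurs the fine and gives up units whose private return 0.7000 is below 1).
Deviating from 11 to 0 saves 11 hours but forfeits the deviator's share of the drop in the shared-notes effort: 4.2/6 × 11 = 7.70.
So the deviation gain is 11 − 7.70 = 3.30, and the fine must be at least 3.30 hours to wipe it out.

3.30 hours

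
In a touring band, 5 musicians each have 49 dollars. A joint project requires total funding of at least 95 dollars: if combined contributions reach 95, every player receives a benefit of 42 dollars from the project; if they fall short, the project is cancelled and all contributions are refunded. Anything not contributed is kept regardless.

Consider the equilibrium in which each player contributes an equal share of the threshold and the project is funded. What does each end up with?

Equal share of the threshold: 95/5 = 19.
At this profile no one gains by cutting their contribution: any cut drops the total below 95, the project is cancelled, contributions are refunded, and the deviator ends with 49, which is less than 49 − 19 + 42 = 72. Contributing more than 19 just wastes the excess. So contributing exactly 19 is a best response.
Each player's payoff: 49 − 19 + 42 = 72.

72 dollars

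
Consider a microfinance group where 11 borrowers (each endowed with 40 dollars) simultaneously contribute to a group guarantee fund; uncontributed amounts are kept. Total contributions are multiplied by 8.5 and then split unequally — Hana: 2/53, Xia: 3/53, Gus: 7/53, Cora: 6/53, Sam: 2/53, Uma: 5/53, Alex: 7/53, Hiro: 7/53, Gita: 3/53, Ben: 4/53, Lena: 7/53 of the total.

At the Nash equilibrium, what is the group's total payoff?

Each unit j contributes comes back to j as 8.5 × (j's share), so j prefers to contribute only if that share exceeds 1/8.5 = 0.1176; otherwise keeping the unit dominates.
Gus, Alex, Hiro and Lena clear that bar, contributing 40 each; the remaining 7 contribute 0. Total contributed: 160.
The group guarantee fund pays out 8.5 × 160 = 1360.00 in total (split across the unequal shares, but the aggregate is all that matters for the group sum).
The 7 free-riders keep 40 each, adding 280. Group total = 280 + 1360.00 = 1640.00.

1640.00 dollars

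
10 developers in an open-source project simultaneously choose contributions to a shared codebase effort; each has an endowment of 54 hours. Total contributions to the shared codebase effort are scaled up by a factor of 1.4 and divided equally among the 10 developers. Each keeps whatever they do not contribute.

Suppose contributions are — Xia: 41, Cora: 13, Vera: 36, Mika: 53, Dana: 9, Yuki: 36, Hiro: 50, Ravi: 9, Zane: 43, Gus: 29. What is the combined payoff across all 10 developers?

Total contributed: 41 + 13 + 36 + 53 + 9 + 36 + 50 + 9 + 43 + 29 = 319; total kept: 10 × 54 − 319 = 221.
The shared codebase effort pays out 1.4 × 319 = 446.60 in aggregate.
Group total = 221 + 446.60 = 667.60.

667.60 hours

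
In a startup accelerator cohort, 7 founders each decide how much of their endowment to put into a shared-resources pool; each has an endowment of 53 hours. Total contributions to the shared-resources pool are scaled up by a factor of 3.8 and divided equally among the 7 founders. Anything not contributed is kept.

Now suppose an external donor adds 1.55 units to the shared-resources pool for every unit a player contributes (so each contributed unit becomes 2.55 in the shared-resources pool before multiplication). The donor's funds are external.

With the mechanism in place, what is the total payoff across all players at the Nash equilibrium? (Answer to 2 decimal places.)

3594.99 hours

With the mechanism, a contributed unit returns 3.8 × 2.55 / 7 = 1.3843 per unit of net cost to the contributor — now above 1 — so contributing fully is weakly dominant for every player.
So the Nash equilibrium is full contribution by all 7; the group earns 3.8 × 2.55 × 371 = 3594.99.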